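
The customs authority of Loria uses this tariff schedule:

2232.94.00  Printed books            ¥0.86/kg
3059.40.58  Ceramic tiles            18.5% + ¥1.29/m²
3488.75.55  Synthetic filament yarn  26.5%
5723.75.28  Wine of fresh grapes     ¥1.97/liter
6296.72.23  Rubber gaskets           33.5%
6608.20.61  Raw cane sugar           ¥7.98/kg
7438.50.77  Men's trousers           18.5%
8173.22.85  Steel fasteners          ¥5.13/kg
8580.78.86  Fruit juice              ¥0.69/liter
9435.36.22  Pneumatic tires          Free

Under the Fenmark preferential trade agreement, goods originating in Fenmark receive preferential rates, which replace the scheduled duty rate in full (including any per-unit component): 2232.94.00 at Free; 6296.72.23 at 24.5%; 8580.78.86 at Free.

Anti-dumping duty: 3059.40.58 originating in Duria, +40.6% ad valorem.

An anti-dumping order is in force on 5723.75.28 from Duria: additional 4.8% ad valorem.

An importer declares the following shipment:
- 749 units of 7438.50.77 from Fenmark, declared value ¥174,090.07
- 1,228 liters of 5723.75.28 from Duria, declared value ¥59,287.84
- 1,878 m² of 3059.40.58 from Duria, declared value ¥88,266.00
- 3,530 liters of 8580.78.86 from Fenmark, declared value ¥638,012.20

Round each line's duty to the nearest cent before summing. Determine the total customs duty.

Line 1 (7438.50.77, Fenmark, 749 units, ¥174,090.07):
Base rate for 7438.50.77 is 18.5%.
Origin Fenmark is the FTA partner but 7438.50.77 is not on the preference list; base rate stands.
Duty = ¥174,090.07 × 18.5% = ¥32,206.66.
Line 2 (5723.75.28, Duria, 1,228 liters, ¥59,287.84):
Base rate for 5723.75.28 is ¥1.97/liter.
Additional duty on 5723.75.28 from Duria: +4.8% ad valorem. Applied ad valorem rate = 4.8%.
Duty = ¥59,287.84 × 4.8% + 1,228 × ¥1.97 = ¥5,264.98.
Line 3 (3059.40.58, Duria, 1,878 m², ¥88,266.00):
Base rate for 3059.40.58 is 18.5% + ¥1.29/m².
Additional duty on 3059.40.58 from Duria: +40.6%. Applied ad valorem rate: 18.5% + 40.6% = 59.1%.
Duty = ¥88,266.00 × 59.1% + 1,878 × ¥1.29 = ¥54,587.83.
Line 4 (8580.78.86, Fenmark, 3,530 liters, ¥638,012.20):
Base rate for 8580.78.86 is ¥0.69/liter.
Origin Fenmark qualifies under the Loria–Fenmark agreement and 8580.78.86 is covered: preferential rate Free applies instead.
Duty = ¥638,012.20 × 0% = ¥0.00.
Total = ¥32,206.66 + ¥5,264.98 + ¥54,587.83 + ¥0.00 = ¥92,059.47.

¥92,059.47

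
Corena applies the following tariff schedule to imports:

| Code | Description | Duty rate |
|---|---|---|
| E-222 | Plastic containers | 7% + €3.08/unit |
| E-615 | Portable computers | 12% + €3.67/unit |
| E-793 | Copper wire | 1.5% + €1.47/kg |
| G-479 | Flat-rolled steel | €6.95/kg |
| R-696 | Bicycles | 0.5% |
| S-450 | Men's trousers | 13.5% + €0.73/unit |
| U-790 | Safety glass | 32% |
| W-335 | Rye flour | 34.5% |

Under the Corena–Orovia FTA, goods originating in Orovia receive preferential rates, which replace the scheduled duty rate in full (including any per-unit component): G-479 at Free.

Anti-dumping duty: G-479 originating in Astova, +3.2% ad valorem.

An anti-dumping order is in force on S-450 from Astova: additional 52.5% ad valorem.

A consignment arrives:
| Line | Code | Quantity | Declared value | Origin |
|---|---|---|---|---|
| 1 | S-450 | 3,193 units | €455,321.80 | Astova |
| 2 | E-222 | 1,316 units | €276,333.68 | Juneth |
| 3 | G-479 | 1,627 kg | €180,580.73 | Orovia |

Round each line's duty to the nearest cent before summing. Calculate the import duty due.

€326,239.92

Line 1 (S-450, Astova, 3,193 units, €455,321.80):
Base rate for S-450 is 13.5% + €0.73/unit.
Additional duty on S-450 from Astova: +52.5%. Applied ad valorem rate: 13.5% + 52.5% = 66%.
Duty = €455,321.80 × 66% + 3,193 × €0.73 = €302,843.28.
Line 2 (E-222, Juneth, 1,316 units, €276,333.68):
Base rate for E-222 is 7% + €3.08/unit.
Duty = €276,333.68 × 7% + 1,316 × €3.08 = €23,396.64.
Line 3 (G-479, Orovia, 1,627 kg, €180,580.73):
Base rate for G-479 is €6.95/kg.
Origin Orovia qualifies under the Corena–Orovia agreement and G-479 is covered: preferential rate Free applies instead.
The additional-duty order on G-479 targets Astova, not Orovia; it does not apply.
Duty = €180,580.73 × 0% = €0.00.
Total = €302,843.28 + €23,396.64 + €0.00 = €326,239.92.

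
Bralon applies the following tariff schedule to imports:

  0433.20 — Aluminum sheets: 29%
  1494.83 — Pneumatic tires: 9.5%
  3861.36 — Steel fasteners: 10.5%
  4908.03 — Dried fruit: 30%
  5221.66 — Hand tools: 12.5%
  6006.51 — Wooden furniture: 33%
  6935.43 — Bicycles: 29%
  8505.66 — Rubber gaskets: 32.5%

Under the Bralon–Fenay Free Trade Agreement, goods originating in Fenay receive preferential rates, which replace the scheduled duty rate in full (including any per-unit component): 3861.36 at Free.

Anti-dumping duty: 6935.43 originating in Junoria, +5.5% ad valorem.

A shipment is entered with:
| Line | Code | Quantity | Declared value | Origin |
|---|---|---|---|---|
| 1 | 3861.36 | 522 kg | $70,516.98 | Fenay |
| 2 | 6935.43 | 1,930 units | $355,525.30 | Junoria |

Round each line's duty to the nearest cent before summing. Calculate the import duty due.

$122,656.23

Line 1 (3861.36, Fenay, 522 kg, $70,516.98):
Base rate for 3861.36 is 10.5%.
Origin Fenay qualifies under the Bralon–Fenay agreement and 3861.36 is covered: preferential rate Free applies instead.
Duty = $70,516.98 × 0% = $0.00.
Line 2 (6935.43, Junoria, 1,930 units, $355,525.30):
Base rate for 6935.43 is 29%.
Additional duty on 6935.43 from Junoria: +5.5%. Applied ad valorem rate: 29% + 5.5% = 34.5%.
Duty = $355,525.30 × 34.5% = $122,656.23.
Total = $0.00 + $122,656.23 = $122,656.23.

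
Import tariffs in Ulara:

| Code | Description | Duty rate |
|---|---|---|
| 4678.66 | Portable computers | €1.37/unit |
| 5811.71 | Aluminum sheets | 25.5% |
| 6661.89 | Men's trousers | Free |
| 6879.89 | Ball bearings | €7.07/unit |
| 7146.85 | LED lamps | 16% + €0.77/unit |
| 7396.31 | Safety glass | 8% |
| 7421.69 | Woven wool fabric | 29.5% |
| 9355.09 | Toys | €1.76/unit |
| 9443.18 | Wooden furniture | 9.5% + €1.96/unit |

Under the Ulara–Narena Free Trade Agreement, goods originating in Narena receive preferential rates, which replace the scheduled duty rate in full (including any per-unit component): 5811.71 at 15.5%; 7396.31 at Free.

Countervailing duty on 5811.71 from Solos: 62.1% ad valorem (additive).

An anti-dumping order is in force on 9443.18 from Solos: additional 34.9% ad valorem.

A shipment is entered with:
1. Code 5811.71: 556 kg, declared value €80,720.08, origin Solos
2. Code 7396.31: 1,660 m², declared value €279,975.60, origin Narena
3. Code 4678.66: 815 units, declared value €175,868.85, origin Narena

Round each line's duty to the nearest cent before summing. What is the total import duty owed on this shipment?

Line 1 (5811.71, Solos, 556 kg, €80,720.08):
Base rate for 5811.71 is 25.5%.
5811.71 has an FTA preferential rate, but origin Solos is not Narena; base rate stands.
Additional duty on 5811.71 from Solos: +62.1%. Applied ad valorem rate: 25.5% + 62.1% = 87.6%.
Duty = €80,720.08 × 87.6% = €70,710.79.
Line 2 (7396.31, Narena, 1,660 m², €279,975.60):
Base rate for 7396.31 is 8%.
Origin Narena qualifies under the Ulara–Narena agreement and 7396.31 is covered: preferential rate Free applies instead.
Duty = €279,975.60 × 0% = €0.00.
Line 3 (4678.66, Narena, 815 units, €175,868.85):
Base rate for 4678.66 is €1.37/unit.
Origin Narena is the FTA partner but 4678.66 is not on the preference list; base rate stands.
Duty = 815 × €1.37 = €1,116.55.
Total = €70,710.79 + €0.00 + €1,116.55 = €71,827.34.

€71,827.34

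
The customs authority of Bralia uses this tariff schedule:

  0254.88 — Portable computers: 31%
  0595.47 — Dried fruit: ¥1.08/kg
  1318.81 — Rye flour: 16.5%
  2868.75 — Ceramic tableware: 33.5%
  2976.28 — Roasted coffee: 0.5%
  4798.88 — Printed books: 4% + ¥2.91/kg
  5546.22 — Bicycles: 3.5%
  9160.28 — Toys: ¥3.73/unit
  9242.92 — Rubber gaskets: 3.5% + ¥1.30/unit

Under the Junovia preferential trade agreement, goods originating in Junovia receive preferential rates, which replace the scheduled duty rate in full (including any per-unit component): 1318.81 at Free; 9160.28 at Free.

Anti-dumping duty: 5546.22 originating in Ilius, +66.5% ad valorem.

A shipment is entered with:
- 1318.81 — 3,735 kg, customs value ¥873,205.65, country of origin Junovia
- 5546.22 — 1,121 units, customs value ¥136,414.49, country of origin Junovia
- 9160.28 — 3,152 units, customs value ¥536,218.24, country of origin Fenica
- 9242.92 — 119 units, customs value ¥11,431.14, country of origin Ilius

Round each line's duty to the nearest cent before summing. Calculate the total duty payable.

¥17,086.26

Line 1 (1318.81, Junovia, 3,735 kg, ¥873,205.65):
Base rate for 1318.81 is 16.5%.
Origin Junovia qualifies under the Bralia–Junovia agreement and 1318.81 is covered: preferential rate Free applies instead.
Duty = ¥873,205.65 × 0% = ¥0.00.
Line 2 (5546.22, Junovia, 1,121 units, ¥136,414.49):
Base rate for 5546.22 is 3.5%.
Origin Junovia is the FTA partner but 5546.22 is not on the preference list; base rate stands.
The additional-duty order on 5546.22 targets Ilius, not Junovia; it does not apply.
Duty = ¥136,414.49 × 3.5% = ¥4,774.51.
Line 3 (9160.28, Fenica, 3,152 units, ¥536,218.24):
Base rate for 9160.28 is ¥3.73/unit.
9160.28 has an FTA preferential rate, but origin Fenica is not Junovia; base rate stands.
Duty = 3,152 × ¥3.73 = ¥11,756.96.
Line 4 (9242.92, Ilius, 119 units, ¥11,431.14):
Base rate for 9242.92 is 3.5% + ¥1.30/unit.
Duty = ¥11,431.14 × 3.5% + 119 × ¥1.30 = ¥554.79.
Total = ¥0.00 + ¥4,774.51 + ¥11,756.96 + ¥554.79 = ¥17,086.26.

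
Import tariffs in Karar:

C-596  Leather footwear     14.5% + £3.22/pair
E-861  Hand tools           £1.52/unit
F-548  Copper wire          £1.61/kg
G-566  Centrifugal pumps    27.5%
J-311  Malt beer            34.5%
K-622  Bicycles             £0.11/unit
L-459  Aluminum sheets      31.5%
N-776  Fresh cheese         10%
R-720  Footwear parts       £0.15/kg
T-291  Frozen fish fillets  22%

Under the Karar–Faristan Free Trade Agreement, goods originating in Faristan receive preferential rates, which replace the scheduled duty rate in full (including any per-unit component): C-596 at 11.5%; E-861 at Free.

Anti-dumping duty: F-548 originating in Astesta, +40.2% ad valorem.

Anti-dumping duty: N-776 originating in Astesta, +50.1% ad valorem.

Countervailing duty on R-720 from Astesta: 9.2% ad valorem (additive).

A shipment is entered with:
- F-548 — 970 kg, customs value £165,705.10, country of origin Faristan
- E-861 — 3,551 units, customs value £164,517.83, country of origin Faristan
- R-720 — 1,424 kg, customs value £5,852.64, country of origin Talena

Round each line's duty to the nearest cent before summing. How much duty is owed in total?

Line 1 (F-548, Faristan, 970 kg, £165,705.10):
Base rate for F-548 is £1.61/kg.
Origin Faristan is the FTA partner but F-548 is not on the preference list; base rate stands.
The additional-duty order on F-548 targets Astesta, not Faristan; it does not apply.
Duty = 970 × £1.61 = £1,561.70.
Line 2 (E-861, Faristan, 3,551 units, £164,517.83):
Base rate for E-861 is £1.52/unit.
Origin Faristan qualifies under the Karar–Faristan agreement and E-861 is covered: preferential rate Free applies instead.
Duty = £164,517.83 × 0% = £0.00.
Line 3 (R-720, Talena, 1,424 kg, £5,852.64):
Base rate for R-720 is £0.15/kg.
The additional-duty order on R-720 targets Astesta, not Talena; it does not apply.
Duty = 1,424 × £0.15 = £213.60.
Total = £1,561.70 + £0.00 + £213.60 = £1,775.30.

£1,775.30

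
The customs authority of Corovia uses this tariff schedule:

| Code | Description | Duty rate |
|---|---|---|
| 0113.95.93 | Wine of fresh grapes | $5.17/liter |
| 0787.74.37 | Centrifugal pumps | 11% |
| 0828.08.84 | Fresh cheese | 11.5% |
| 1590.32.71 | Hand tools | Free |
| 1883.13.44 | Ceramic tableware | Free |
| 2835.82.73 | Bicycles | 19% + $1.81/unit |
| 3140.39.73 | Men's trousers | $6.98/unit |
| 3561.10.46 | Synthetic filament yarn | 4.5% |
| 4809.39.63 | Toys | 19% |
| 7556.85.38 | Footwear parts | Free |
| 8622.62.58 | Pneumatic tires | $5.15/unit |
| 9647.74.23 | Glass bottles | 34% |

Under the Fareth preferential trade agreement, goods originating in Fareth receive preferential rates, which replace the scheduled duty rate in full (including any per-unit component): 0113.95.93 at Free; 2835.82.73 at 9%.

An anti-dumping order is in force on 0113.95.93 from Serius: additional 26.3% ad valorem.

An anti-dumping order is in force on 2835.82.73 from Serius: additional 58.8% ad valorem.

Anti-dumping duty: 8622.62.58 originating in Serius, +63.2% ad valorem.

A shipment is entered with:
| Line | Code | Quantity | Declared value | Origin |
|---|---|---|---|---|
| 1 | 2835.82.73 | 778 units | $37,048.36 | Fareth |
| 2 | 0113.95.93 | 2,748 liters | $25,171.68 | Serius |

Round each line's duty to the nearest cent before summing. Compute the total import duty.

$24,161.66

Line 1 (2835.82.73, Fareth, 778 units, $37,048.36):
Base rate for 2835.82.73 is 19% + $1.81/unit.
Origin Fareth qualifies under the Corovia–Fareth agreement and 2835.82.73 is covered: preferential rate 9% applies instead.
The additional-duty order on 2835.82.73 targets Serius, not Fareth; it does not apply.
Duty = $37,048.36 × 9% = $3,334.35.
Line 2 (0113.95.93, Serius, 2,748 liters, $25,171.68):
Base rate for 0113.95.93 is $5.17/liter.
0113.95.93 has an FTA preferential rate, but origin Serius is not Fareth; base rate stands.
Additional duty on 0113.95.93 from Serius: +26.3% ad valorem. Applied ad valorem rate = 26.3%.
Duty = $25,171.68 × 26.3% + 2,748 × $5.17 = $20,827.31.
Total = $3,334.35 + $20,827.31 = $24,161.66.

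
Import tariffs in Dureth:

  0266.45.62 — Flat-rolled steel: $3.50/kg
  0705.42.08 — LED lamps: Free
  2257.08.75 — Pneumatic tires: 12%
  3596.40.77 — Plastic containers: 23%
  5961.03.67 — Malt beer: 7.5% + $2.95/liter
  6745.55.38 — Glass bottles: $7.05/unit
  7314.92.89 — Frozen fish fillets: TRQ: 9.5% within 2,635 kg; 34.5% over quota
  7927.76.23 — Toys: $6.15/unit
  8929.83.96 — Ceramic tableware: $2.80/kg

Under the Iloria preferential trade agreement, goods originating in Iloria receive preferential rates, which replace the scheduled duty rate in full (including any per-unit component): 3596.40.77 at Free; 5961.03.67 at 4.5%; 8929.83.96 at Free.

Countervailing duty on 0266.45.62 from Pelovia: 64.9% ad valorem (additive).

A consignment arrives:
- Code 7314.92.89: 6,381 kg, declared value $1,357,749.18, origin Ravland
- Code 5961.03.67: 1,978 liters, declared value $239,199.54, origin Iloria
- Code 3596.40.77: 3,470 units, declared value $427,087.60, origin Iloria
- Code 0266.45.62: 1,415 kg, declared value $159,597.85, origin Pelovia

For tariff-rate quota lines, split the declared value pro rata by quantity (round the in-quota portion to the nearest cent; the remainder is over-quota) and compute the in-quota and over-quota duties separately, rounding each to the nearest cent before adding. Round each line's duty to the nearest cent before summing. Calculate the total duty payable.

Line 1 (7314.92.89, Ravland, 6,381 kg, $1,357,749.18):
Code 7314.92.89 is under a tariff-rate quota (threshold 2,635 kg). In-quota: 2,635 kg at 9.5%; over-quota: 3,746 kg at 34.5%.
Pro-rata value split: in-quota = $1,357,749.18 × 2,635/6,381 = $560,675.30; over-quota = $1,357,749.18 − $560,675.30 = $797,073.88.
In-quota duty = $560,675.30 × 9.5% = $53,264.15. Over-quota duty = $797,073.88 × 34.5% = $274,990.49.
Line duty = $53,264.15 + $274,990.49 = $328,254.64.
Line 2 (5961.03.67, Iloria, 1,978 liters, $239,199.54):
Base rate for 5961.03.67 is 7.5% + $2.95/liter.
Origin Iloria qualifies under the Dureth–Iloria agreement and 5961.03.67 is covered: preferential rate 4.5% applies instead.
Duty = $239,199.54 × 4.5% = $10,763.98.
Line 3 (3596.40.77, Iloria, 3,470 units, $427,087.60):
Base rate for 3596.40.77 is 23%.
Origin Iloria qualifies under the Dureth–Iloria agreement and 3596.40.77 is covered: preferential rate Free applies instead.
Duty = $427,087.60 × 0% = $0.00.
Line 4 (0266.45.62, Pelovia, 1,415 kg, $159,597.85):
Base rate for 0266.45.62 is $3.50/kg.
Additional duty on 0266.45.62 from Pelovia: +64.9% ad valorem. Applied ad valorem rate = 64.9%.
Duty = $159,597.85 × 64.9% + 1,415 × $3.50 = $108,531.50.
Total = $328,254.64 + $10,763.98 + $0.00 + $108,531.50 = $447,550.12.

$447,550.12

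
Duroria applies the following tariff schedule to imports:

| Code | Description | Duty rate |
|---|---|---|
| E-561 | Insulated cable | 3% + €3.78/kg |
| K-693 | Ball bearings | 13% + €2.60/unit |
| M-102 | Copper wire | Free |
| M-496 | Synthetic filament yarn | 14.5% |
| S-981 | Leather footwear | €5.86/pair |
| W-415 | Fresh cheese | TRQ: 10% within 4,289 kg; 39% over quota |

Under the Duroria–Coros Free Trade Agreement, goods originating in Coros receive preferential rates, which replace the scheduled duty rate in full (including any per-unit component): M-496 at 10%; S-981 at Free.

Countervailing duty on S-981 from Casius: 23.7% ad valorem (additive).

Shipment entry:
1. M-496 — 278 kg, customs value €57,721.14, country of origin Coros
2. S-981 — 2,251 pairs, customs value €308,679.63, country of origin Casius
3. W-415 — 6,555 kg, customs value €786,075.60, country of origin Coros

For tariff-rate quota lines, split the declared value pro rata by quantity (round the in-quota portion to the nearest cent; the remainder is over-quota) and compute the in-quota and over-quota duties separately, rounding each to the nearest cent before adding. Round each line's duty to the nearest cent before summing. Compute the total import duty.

Line 1 (M-496, Coros, 278 kg, €57,721.14):
Base rate for M-496 is 14.5%.
Origin Coros qualifies under the Duroria–Coros agreement and M-496 is covered: preferential rate 10% applies instead.
Duty = €57,721.14 × 10% = €5,772.11.
Line 2 (S-981, Casius, 2,251 pairs, €308,679.63):
Base rate for S-981 is €5.86/pair.
S-981 has an FTA preferential rate, but origin Casius is not Coros; base rate stands.
Additional duty on S-981 from Casius: +23.7% ad valorem. Applied ad valorem rate = 23.7%.
Duty = €308,679.63 × 23.7% + 2,251 × €5.86 = €86,347.93.
Line 3 (W-415, Coros, 6,555 kg, €786,075.60):
Code W-415 is under a tariff-rate quota (threshold 4,289 kg). In-quota: 4,289 kg at 10%; over-quota: 2,266 kg at 39%.
Pro-rata value split: in-quota = €786,075.60 × 4,289/6,555 = €514,336.88; over-quota = €786,075.60 − €514,336.88 = €271,738.72.
In-quota duty = €514,336.88 × 10% = €51,433.69. Over-quota duty = €271,738.72 × 39% = €105,978.10.
Line duty = €51,433.69 + €105,978.10 = €157,411.79.
Total = €5,772.11 + €86,347.93 + €157,411.79 = €249,531.83.

€249,531.83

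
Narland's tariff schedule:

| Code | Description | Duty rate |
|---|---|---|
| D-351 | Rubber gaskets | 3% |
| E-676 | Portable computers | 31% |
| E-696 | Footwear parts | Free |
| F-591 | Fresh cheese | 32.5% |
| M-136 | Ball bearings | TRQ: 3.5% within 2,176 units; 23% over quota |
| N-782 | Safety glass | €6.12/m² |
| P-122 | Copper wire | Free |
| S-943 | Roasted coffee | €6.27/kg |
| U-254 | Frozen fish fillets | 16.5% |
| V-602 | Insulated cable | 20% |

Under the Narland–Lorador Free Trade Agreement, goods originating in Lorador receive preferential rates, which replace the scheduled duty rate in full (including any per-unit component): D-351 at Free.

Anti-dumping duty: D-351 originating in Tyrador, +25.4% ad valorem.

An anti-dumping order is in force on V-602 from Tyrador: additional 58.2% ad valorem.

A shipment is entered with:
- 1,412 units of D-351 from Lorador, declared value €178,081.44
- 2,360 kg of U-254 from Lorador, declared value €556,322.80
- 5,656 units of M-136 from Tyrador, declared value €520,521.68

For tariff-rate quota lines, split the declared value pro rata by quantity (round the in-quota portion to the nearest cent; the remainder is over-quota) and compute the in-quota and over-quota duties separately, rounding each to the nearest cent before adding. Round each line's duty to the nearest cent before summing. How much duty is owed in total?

Line 1 (D-351, Lorador, 1,412 units, €178,081.44):
Base rate for D-351 is 3%.
Origin Lorador qualifies under the Narland–Lorador agreement and D-351 is covered: preferential rate Free applies instead.
The additional-duty order on D-351 targets Tyrador, not Lorador; it does not apply.
Duty = €178,081.44 × 0% = €0.00.
Line 2 (U-254, Lorador, 2,360 kg, €556,322.80):
Base rate for U-254 is 16.5%.
Origin Lorador is the FTA partner but U-254 is not on the preference list; base rate stands.
Duty = €556,322.80 × 16.5% = €91,793.26.
Line 3 (M-136, Tyrador, 5,656 units, €520,521.68):
Code M-136 is under a tariff-rate quota (threshold 2,176 units). In-quota: 2,176 units at 3.5%; over-quota: 3,480 units at 23%.
Pro-rata value split: in-quota = €520,521.68 × 2,176/5,656 = €200,257.28; over-quota = €520,521.68 − €200,257.28 = €320,264.40.
In-quota duty = €200,257.28 × 3.5% = €7,009.00. Over-quota duty = €320,264.40 × 23% = €73,660.81.
Line duty = €7,009.00 + €73,660.81 = €80,669.81.
Total = €0.00 + €91,793.26 + €80,669.81 = €172,463.07.

€172,463.07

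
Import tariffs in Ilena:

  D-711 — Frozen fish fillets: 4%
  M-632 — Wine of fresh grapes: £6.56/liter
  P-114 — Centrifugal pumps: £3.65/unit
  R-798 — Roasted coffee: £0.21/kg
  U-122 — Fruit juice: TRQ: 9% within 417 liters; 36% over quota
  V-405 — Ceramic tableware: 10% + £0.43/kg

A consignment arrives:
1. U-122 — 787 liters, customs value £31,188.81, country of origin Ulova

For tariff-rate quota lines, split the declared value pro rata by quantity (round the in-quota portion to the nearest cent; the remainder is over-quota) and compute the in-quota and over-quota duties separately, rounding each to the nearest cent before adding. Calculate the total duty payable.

Line 1 (U-122, Ulova, 787 liters, £31,188.81):
Code U-122 is under a tariff-rate quota (threshold 417 liters). In-quota: 417 liters at 9%; over-quota: 370 liters at 36%.
Pro-rata value split: in-quota = £31,188.81 × 417/787 = £16,525.71; over-quota = £31,188.81 − £16,525.71 = £14,663.10.
In-quota duty = £16,525.71 × 9% = £1,487.31. Over-quota duty = £14,663.10 × 36% = £5,278.72.
Line duty = £1,487.31 + £5,278.72 = £6,766.03.

£6,766.03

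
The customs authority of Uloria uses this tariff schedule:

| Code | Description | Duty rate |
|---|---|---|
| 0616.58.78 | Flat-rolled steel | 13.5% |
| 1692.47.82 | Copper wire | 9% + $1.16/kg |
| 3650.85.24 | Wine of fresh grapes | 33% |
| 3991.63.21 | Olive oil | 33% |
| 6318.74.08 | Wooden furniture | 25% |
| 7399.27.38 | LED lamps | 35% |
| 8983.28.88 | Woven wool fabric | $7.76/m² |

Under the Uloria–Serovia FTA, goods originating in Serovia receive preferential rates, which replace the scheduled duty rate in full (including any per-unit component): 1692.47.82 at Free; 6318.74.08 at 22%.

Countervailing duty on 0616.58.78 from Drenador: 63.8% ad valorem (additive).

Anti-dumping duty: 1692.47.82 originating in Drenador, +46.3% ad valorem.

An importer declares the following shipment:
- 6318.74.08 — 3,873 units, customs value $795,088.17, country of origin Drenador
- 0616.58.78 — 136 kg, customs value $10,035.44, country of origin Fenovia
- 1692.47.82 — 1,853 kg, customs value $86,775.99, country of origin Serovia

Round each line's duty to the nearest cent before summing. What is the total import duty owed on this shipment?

$200,126.82

Line 1 (6318.74.08, Drenador, 3,873 units, $795,088.17):
Base rate for 6318.74.08 is 25%.
6318.74.08 has an FTA preferential rate, but origin Drenador is not Serovia; base rate stands.
Duty = $795,088.17 × 25% = $198,772.04.
Line 2 (0616.58.78, Fenovia, 136 kg, $10,035.44):
Base rate for 0616.58.78 is 13.5%.
The additional-duty order on 0616.58.78 targets Drenador, not Fenovia; it does not apply.
Duty = $10,035.44 × 13.5% = $1,354.78.
Line 3 (1692.47.82, Serovia, 1,853 kg, $86,775.99):
Base rate for 1692.47.82 is 9% + $1.16/kg.
Origin Serovia qualifies under the Uloria–Serovia agreement and 1692.47.82 is covered: preferential rate Free applies instead.
The additional-duty order on 1692.47.82 targets Drenador, not Serovia; it does not apply.
Duty = $86,775.99 × 0% = $0.00.
Total = $198,772.04 + $1,354.78 + $0.00 = $200,126.82.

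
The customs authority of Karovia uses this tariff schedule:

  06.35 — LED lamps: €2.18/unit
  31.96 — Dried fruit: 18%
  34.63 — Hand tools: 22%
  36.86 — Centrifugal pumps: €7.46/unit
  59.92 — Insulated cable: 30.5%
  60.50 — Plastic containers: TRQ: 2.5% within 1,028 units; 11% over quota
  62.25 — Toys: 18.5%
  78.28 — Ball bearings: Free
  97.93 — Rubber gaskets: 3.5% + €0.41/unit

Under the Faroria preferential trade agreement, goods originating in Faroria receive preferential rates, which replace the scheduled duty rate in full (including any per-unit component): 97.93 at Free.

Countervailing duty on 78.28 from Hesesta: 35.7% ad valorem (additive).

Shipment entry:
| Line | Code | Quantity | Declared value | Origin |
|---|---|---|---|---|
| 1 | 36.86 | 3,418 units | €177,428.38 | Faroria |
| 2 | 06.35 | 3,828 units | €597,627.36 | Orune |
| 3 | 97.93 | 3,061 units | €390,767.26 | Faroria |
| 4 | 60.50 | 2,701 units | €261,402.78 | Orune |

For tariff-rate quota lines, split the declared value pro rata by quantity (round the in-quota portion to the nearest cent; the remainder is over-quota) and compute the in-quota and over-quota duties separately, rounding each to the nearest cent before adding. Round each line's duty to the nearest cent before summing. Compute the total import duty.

Line 1 (36.86, Faroria, 3,418 units, €177,428.38):
Base rate for 36.86 is €7.46/unit.
Origin Faroria is the FTA partner but 36.86 is not on the preference list; base rate stands.
Duty = 3,418 × €7.46 = €25,498.28.
Line 2 (06.35, Orune, 3,828 units, €597,627.36):
Base rate for 06.35 is €2.18/unit.
Duty = 3,828 × €2.18 = €8,345.04.
Line 3 (97.93, Faroria, 3,061 units, €390,767.26):
Base rate for 97.93 is 3.5% + €0.41/unit.
Origin Faroria qualifies under the Karovia–Faroria agreement and 97.93 is covered: preferential rate Free applies instead.
Duty = €390,767.26 × 0% = €0.00.
Line 4 (60.50, Orune, 2,701 units, €261,402.78):
Code 60.50 is under a tariff-rate quota (threshold 1,028 units). In-quota: 1,028 units at 2.5%; over-quota: 1,673 units at 11%.
Pro-rata value split: in-quota = €261,402.78 × 1,028/2,701 = €99,489.84; over-quota = €261,402.78 − €99,489.84 = €161,912.94.
In-quota duty = €99,489.84 × 2.5% = €2,487.25. Over-quota duty = €161,912.94 × 11% = €17,810.42.
Line duty = €2,487.25 + €17,810.42 = €20,297.67.
Total = €25,498.28 + €8,345.04 + €0.00 + €20,297.67 = €54,140.99.

€54,140.99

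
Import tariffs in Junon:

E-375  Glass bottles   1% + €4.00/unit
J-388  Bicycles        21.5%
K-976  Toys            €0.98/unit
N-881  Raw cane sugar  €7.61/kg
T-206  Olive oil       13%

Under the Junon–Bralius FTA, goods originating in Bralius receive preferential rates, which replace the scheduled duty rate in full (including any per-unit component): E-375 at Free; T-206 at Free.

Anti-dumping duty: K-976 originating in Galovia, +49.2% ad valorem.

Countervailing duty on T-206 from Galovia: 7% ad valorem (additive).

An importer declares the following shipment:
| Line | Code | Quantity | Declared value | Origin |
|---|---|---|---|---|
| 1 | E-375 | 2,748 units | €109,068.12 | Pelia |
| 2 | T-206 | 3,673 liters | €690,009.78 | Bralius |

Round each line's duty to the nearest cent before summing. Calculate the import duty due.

Line 1 (E-375, Pelia, 2,748 units, €109,068.12):
Base rate for E-375 is 1% + €4.00/unit.
E-375 has an FTA preferential rate, but origin Pelia is not Bralius; base rate stands.
Duty = €109,068.12 × 1% + 2,748 × €4.00 = €12,082.68.
Line 2 (T-206, Bralius, 3,673 liters, €690,009.78):
Base rate for T-206 is 13%.
Origin Bralius qualifies under the Junon–Bralius agreement and T-206 is covered: preferential rate Free applies instead.
The additional-duty order on T-206 targets Galovia, not Bralius; it does not apply.
Duty = €690,009.78 × 0% = €0.00.
Total = €12,082.68 + €0.00 = €12,082.68.

€12,082.68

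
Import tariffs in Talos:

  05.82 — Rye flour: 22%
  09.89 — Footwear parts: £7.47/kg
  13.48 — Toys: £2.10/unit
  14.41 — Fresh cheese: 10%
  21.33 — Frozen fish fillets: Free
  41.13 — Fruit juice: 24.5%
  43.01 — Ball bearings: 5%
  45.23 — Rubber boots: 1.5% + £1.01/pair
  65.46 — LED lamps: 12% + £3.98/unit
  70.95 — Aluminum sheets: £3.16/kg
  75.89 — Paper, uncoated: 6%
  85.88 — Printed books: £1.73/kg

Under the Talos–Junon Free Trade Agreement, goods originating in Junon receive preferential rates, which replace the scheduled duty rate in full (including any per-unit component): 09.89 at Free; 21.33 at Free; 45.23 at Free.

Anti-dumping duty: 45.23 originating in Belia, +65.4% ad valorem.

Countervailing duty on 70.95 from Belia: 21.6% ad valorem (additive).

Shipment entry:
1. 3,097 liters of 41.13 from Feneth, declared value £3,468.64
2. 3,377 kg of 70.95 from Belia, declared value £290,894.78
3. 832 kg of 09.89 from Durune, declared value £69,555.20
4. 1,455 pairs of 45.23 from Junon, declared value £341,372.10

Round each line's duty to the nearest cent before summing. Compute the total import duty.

£80,569.45

Line 1 (41.13, Feneth, 3,097 liters, £3,468.64):
Base rate for 41.13 is 24.5%.
Duty = £3,468.64 × 24.5% = £849.82.
Line 2 (70.95, Belia, 3,377 kg, £290,894.78):
Base rate for 70.95 is £3.16/kg.
Additional duty on 70.95 from Belia: +21.6% ad valorem. Applied ad valorem rate = 21.6%.
Duty = £290,894.78 × 21.6% + 3,377 × £3.16 = £73,504.59.
Line 3 (09.89, Durune, 832 kg, £69,555.20):
Base rate for 09.89 is £7.47/kg.
09.89 has an FTA preferential rate, but origin Durune is not Junon; base rate stands.
Duty = 832 × £7.47 = £6,215.04.
Line 4 (45.23, Junon, 1,455 pairs, £341,372.10):
Base rate for 45.23 is 1.5% + £1.01/pair.
Origin Junon qualifies under the Talos–Junon agreement and 45.23 is covered: preferential rate Free applies instead.
The additional-duty order on 45.23 targets Belia, not Junon; it does not apply.
Duty = £341,372.10 × 0% = £0.00.
Total = £849.82 + £73,504.59 + £6,215.04 + £0.00 = £80,569.45.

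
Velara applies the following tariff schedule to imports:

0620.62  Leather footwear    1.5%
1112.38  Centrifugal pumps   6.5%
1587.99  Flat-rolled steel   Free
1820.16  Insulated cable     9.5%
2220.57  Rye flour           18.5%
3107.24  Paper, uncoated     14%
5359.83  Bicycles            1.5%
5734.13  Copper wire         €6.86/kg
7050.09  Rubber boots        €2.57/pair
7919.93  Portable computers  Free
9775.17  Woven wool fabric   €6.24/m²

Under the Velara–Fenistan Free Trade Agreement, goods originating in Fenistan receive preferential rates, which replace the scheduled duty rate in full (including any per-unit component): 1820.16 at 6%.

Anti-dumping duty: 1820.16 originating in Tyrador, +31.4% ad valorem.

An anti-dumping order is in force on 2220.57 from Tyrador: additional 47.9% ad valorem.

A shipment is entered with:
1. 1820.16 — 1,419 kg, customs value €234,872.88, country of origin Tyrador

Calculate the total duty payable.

Line 1 (1820.16, Tyrador, 1,419 kg, €234,872.88):
Base rate for 1820.16 is 9.5%.
1820.16 has an FTA preferential rate, but origin Tyrador is not Fenistan; base rate stands.
Additional duty on 1820.16 from Tyrador: +31.4%. Applied ad valorem rate: 9.5% + 31.4% = 40.9%.
Duty = €234,872.88 × 40.9% = €96,063.01.

€96,063.01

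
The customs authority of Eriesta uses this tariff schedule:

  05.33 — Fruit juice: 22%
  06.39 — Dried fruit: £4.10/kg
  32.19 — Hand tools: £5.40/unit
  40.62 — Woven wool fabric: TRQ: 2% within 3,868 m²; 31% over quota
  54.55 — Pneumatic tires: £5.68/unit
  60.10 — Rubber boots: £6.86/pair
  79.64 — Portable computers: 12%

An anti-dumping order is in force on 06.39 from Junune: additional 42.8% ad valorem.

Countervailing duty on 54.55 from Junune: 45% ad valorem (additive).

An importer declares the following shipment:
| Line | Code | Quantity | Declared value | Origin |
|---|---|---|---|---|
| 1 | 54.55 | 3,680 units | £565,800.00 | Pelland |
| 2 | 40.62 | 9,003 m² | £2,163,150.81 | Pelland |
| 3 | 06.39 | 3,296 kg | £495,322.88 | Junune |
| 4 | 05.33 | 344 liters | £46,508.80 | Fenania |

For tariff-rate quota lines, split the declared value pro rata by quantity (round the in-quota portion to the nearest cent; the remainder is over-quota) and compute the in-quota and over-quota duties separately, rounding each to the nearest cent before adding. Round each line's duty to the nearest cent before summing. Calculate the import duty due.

£657,707.22

Line 1 (54.55, Pelland, 3,680 units, £565,800.00):
Base rate for 54.55 is £5.68/unit.
The additional-duty order on 54.55 targets Junune, not Pelland; it does not apply.
Duty = 3,680 × £5.68 = £20,902.40.
Line 2 (40.62, Pelland, 9,003 m², £2,163,150.81):
Code 40.62 is under a tariff-rate quota (threshold 3,868 m²). In-quota: 3,868 m² at 2%; over-quota: 5,135 m² at 31%.
Pro-rata value split: in-quota = £2,163,150.81 × 3,868/9,003 = £929,364.36; over-quota = £2,163,150.81 − £929,364.36 = £1,233,786.45.
In-quota duty = £929,364.36 × 2% = £18,587.29. Over-quota duty = £1,233,786.45 × 31% = £382,473.80.
Line duty = £18,587.29 + £382,473.80 = £401,061.09.
Line 3 (06.39, Junune, 3,296 kg, £495,322.88):
Base rate for 06.39 is £4.10/kg.
Additional duty on 06.39 from Junune: +42.8% ad valorem. Applied ad valorem rate = 42.8%.
Duty = £495,322.88 × 42.8% + 3,296 × £4.10 = £225,511.79.
Line 4 (05.33, Fenania, 344 liters, £46,508.80):
Base rate for 05.33 is 22%.
Duty = £46,508.80 × 22% = £10,231.94.
Total = £20,902.40 + £401,061.09 + £225,511.79 + £10,231.94 = £657,707.22.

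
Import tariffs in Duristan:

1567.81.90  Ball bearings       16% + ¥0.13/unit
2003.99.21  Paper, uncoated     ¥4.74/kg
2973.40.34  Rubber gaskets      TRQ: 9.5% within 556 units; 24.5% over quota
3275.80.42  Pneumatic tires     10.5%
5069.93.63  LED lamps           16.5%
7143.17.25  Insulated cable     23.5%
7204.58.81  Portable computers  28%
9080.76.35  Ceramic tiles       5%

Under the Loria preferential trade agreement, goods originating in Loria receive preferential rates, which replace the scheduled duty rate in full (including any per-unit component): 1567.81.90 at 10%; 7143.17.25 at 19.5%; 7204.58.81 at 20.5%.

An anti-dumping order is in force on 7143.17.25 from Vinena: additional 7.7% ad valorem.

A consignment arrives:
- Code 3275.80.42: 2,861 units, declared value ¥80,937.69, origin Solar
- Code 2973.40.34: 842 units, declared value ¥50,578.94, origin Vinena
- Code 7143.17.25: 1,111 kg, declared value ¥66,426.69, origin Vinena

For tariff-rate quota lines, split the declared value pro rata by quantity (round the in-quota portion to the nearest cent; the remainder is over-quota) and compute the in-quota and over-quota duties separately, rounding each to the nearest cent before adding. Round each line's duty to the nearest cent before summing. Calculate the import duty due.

Line 1 (3275.80.42, Solar, 2,861 units, ¥80,937.69):
Base rate for 3275.80.42 is 10.5%.
Duty = ¥80,937.69 × 10.5% = ¥8,498.46.
Line 2 (2973.40.34, Vinena, 842 units, ¥50,578.94):
Code 2973.40.34 is under a tariff-rate quota (threshold 556 units). In-quota: 556 units at 9.5%; over-quota: 286 units at 24.5%.
Pro-rata value split: in-quota = ¥50,578.94 × 556/842 = ¥33,398.92; over-quota = ¥50,578.94 − ¥33,398.92 = ¥17,180.02.
In-quota duty = ¥33,398.92 × 9.5% = ¥3,172.90. Over-quota duty = ¥17,180.02 × 24.5% = ¥4,209.10.
Line duty = ¥3,172.90 + ¥4,209.10 = ¥7,382.00.
Line 3 (7143.17.25, Vinena, 1,111 kg, ¥66,426.69):
Base rate for 7143.17.25 is 23.5%.
7143.17.25 has an FTA preferential rate, but origin Vinena is not Loria; base rate stands.
Additional duty on 7143.17.25 from Vinena: +7.7%. Applied ad valorem rate: 23.5% + 7.7% = 31.2%.
Duty = ¥66,426.69 × 31.2% = ¥20,725.13.
Total = ¥8,498.46 + ¥7,382.00 + ¥20,725.13 = ¥36,605.59.

¥36,605.59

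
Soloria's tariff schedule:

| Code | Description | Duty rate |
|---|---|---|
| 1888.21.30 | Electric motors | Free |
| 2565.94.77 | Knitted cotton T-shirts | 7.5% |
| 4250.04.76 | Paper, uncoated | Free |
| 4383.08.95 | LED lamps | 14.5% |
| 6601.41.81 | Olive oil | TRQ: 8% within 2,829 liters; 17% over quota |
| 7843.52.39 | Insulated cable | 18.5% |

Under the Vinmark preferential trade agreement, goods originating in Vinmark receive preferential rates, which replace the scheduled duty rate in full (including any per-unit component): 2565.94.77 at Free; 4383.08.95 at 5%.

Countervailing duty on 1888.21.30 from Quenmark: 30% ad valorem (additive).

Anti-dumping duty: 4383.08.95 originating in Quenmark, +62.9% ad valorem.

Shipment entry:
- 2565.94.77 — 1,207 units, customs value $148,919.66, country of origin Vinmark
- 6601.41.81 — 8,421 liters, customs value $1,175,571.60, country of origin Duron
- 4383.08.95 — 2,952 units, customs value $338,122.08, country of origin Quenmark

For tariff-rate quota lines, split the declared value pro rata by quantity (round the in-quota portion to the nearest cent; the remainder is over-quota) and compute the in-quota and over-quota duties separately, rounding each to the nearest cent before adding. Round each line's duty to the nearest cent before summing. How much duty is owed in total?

$426,010.10

Line 1 (2565.94.77, Vinmark, 1,207 units, $148,919.66):
Base rate for 2565.94.77 is 7.5%.
Origin Vinmark qualifies under the Soloria–Vinmark agreement and 2565.94.77 is covered: preferential rate Free applies instead.
Duty = $148,919.66 × 0% = $0.00.
Line 2 (6601.41.81, Duron, 8,421 liters, $1,175,571.60):
Code 6601.41.81 is under a tariff-rate quota (threshold 2,829 liters). In-quota: 2,829 liters at 8%; over-quota: 5,592 liters at 17%.
Pro-rata value split: in-quota = $1,175,571.60 × 2,829/8,421 = $394,928.40; over-quota = $1,175,571.60 − $394,928.40 = $780,643.20.
In-quota duty = $394,928.40 × 8% = $31,594.27. Over-quota duty = $780,643.20 × 17% = $132,709.34.
Line duty = $31,594.27 + $132,709.34 = $164,303.61.
Line 3 (4383.08.95, Quenmark, 2,952 units, $338,122.08):
Base rate for 4383.08.95 is 14.5%.
4383.08.95 has an FTA preferential rate, but origin Quenmark is not Vinmark; base rate stands.
Additional duty on 4383.08.95 from Quenmark: +62.9%. Applied ad valorem rate: 14.5% + 62.9% = 77.4%.
Duty = $338,122.08 × 77.4% = $261,706.49.
Total = $0.00 + $164,303.61 + $261,706.49 = $426,010.10.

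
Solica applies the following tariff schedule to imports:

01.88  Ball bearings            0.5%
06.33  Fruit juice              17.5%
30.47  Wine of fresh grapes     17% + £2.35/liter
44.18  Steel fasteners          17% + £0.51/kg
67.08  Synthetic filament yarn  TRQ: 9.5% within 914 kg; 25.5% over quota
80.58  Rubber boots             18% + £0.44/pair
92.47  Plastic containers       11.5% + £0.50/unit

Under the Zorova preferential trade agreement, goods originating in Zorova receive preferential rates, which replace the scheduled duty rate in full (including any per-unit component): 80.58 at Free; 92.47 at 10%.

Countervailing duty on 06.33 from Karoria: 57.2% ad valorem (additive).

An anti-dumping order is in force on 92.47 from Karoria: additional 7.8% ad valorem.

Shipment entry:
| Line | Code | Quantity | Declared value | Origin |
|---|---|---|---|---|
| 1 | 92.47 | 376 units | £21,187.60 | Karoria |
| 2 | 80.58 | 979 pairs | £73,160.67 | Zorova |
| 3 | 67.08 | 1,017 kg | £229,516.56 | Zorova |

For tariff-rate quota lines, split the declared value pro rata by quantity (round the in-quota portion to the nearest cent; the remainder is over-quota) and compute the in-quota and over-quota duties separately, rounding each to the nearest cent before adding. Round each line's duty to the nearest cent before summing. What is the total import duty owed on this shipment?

£29,800.49

Line 1 (92.47, Karoria, 376 units, £21,187.60):
Base rate for 92.47 is 11.5% + £0.50/unit.
92.47 has an FTA preferential rate, but origin Karoria is not Zorova; base rate stands.
Additional duty on 92.47 from Karoria: +7.8%. Applied ad valorem rate: 11.5% + 7.8% = 19.3%.
Duty = £21,187.60 × 19.3% + 376 × £0.50 = £4,277.21.
Line 2 (80.58, Zorova, 979 pairs, £73,160.67):
Base rate for 80.58 is 18% + £0.44/pair.
Origin Zorova qualifies under the Solica–Zorova agreement and 80.58 is covered: preferential rate Free applies instead.
Duty = £73,160.67 × 0% = £0.00.
Line 3 (67.08, Zorova, 1,017 kg, £229,516.56):
Code 67.08 is under a tariff-rate quota (threshold 914 kg). In-quota: 914 kg at 9.5%; over-quota: 103 kg at 25.5%.
Pro-rata value split: in-quota = £229,516.56 × 914/1,017 = £206,271.52; over-quota = £229,516.56 − £206,271.52 = £23,245.04.
In-quota duty = £206,271.52 × 9.5% = £19,595.79. Over-quota duty = £23,245.04 × 25.5% = £5,927.49.
Line duty = £19,595.79 + £5,927.49 = £25,523.28.
Total = £4,277.21 + £0.00 + £25,523.28 = £29,800.49.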